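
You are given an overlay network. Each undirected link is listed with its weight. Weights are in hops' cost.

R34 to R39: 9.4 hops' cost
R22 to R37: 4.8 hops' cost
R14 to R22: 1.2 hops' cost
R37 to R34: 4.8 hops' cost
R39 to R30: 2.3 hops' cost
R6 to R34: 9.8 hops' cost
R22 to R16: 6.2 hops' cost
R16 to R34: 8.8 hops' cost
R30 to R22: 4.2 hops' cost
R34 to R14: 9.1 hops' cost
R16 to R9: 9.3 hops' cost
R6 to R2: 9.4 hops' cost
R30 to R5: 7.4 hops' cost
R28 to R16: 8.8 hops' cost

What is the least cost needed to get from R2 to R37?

Compare a few routes:
R2–R6–R34–R14–R22–R37: 9.4+9.8+9.1+1.2+4.8 = 34.3
R2–R6–R34–R37: 9.4+9.8+4.8 = 24
Cheapest is R2–R6–R34–R37 at 24 hops' cost.

24 hops' cost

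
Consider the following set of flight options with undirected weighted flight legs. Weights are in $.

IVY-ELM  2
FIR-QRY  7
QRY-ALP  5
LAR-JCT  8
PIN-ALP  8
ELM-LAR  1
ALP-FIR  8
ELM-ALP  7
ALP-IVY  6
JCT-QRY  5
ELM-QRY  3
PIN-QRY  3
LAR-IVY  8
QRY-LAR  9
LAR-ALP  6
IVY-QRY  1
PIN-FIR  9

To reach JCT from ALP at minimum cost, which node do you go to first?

Candidate routes:
ALP - QRY - JCT: 5+5 = 10
ALP - IVY - QRY - JCT: 6+1+5 = 12
The minimum is $10 via ALP - QRY - JCT.
So from ALP the first move is to QRY.

QRY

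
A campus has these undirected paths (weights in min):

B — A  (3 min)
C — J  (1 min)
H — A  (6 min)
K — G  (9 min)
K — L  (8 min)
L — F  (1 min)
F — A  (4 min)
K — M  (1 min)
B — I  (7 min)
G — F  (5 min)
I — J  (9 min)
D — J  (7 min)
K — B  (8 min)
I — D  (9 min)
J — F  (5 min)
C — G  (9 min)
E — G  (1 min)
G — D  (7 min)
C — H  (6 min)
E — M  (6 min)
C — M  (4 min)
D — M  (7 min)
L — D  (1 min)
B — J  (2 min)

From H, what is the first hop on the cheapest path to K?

C

Compare a few routes:
H–A–B–J–C–M–K: 6+3+2+1+4+1 = 17
H–C–M–K: 6+4+1 = 11
H–A–B–K: 6+3+8 = 17
The minimum is 11 min via H–C–M–K.
So from H the first move is to C.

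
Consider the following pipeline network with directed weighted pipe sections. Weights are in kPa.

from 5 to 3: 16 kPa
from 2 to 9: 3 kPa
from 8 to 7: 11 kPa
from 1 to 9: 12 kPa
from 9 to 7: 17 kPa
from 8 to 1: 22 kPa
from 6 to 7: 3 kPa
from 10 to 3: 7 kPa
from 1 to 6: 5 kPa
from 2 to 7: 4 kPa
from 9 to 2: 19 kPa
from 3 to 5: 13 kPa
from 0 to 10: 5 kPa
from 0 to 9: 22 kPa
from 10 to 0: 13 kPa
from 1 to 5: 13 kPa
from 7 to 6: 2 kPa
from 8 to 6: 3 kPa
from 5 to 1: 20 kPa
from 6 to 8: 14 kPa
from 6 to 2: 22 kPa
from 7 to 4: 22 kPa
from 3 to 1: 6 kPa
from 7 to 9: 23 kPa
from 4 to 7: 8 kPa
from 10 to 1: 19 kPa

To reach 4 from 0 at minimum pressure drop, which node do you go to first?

Compare a few routes:
0 - 10 - 1 - 6 - 7 - 4: 5+19+5+3+22 = 54
0 - 10 - 3 - 1 - 6 - 7 - 4: 5+7+6+5+3+22 = 48
Cheapest is 0 - 10 - 3 - 1 - 6 - 7 - 4 at 48 kPa.
So from 0 the first move is to 10.

10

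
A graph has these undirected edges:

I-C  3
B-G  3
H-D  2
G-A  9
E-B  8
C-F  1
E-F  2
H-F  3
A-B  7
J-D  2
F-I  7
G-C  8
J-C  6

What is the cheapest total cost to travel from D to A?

22

Enumerating some paths:
D–H–F–C–G–A: 2+3+1+8+9 = 23
D–H–F–E–B–A: 2+3+2+8+7 = 22
Cheapest is D–H–F–E–B–A at 22.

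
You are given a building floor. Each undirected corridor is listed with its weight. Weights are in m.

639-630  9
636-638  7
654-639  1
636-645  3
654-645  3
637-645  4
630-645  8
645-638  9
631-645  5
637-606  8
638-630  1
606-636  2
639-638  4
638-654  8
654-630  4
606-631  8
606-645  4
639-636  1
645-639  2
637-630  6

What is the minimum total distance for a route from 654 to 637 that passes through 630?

Shortest 654→630: 654 → 630 = 4
Best 630 to 637: 630 → 637 costing 6
Total via 630: 4 + 6 = 10 m.

10 m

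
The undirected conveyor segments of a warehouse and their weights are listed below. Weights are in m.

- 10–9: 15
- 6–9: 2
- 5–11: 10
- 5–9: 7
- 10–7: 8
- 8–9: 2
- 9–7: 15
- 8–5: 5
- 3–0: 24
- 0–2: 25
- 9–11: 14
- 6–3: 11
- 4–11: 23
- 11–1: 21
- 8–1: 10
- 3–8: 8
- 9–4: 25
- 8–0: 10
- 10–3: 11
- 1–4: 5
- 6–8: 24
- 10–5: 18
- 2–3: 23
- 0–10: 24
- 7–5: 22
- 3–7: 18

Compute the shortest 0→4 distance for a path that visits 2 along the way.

71 m

Best 0 to 2: 0 → 2 costing 25
Shortest 2→4: 2 → 3 → 8 → 1 → 4 = 46
Total via 2: 25 + 46 = 71 m.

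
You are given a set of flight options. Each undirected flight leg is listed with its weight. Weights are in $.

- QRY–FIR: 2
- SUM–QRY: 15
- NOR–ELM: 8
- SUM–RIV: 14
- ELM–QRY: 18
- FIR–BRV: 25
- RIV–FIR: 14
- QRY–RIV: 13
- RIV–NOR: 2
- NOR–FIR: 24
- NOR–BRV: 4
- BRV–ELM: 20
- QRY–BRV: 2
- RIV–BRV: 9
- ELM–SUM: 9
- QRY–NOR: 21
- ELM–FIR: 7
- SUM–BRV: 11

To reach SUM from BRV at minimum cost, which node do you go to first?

Enumerating some paths:
BRV - NOR - RIV - SUM: 4+2+14 = 20
BRV - SUM: 11 = 11
BRV - QRY - SUM: 2+15 = 17
The minimum is $11 via BRV - SUM.
So from BRV the first move is to SUM.

SUM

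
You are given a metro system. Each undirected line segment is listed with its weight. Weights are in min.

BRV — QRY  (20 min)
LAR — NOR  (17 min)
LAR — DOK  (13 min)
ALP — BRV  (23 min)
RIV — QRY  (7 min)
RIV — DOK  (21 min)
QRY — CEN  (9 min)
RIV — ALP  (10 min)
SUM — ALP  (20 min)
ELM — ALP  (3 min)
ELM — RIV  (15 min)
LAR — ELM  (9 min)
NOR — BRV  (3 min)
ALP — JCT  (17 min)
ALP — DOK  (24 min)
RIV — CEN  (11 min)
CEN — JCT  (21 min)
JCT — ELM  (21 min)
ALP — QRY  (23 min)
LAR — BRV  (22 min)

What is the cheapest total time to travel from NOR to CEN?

32 min

Compare a few routes:
NOR → BRV → QRY → RIV → CEN: 3+20+7+11 = 41
NOR → BRV → QRY → CEN: 3+20+9 = 32
Cheapest is NOR → BRV → QRY → CEN at 32 min.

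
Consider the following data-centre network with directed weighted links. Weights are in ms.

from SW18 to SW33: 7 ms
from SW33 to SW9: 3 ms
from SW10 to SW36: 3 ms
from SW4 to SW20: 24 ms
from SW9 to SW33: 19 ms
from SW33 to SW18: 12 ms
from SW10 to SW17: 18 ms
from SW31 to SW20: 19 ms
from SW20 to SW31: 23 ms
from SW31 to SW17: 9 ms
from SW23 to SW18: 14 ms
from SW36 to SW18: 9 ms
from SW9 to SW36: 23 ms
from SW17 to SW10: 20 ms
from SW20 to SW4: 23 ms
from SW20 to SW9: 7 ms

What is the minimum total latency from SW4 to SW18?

Running Dijkstra from SW4:
SW4: 0
SW20: 24  (via SW4)
SW9: 31  (via SW20)
SW31: 47  (via SW20)
SW33: 50  (via SW9)
SW36: 54  (via SW9)
SW17: 56  (via SW31)
SW18: 62  (via SW33)
Shortest route: SW4 → SW20 → SW9 → SW33 → SW18 = 62 ms.

62 ms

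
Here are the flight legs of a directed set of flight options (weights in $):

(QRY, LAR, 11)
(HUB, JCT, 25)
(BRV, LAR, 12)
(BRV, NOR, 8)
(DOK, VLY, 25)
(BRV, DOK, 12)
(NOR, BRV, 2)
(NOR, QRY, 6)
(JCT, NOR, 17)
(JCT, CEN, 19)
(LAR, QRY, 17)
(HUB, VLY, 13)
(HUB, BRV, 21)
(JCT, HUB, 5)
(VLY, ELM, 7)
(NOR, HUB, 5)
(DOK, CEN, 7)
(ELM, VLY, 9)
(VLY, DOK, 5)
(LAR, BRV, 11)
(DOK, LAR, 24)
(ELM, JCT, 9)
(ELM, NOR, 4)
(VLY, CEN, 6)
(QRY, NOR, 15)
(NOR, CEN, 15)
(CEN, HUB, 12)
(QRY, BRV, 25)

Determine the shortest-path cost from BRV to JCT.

Candidate routes:
BRV–NOR–HUB–JCT: 8+5+25 = 38
BRV–DOK–VLY–ELM–JCT: 12+25+7+9 = 53
BRV–DOK–CEN–HUB–JCT: 12+7+12+25 = 56
BRV–NOR–HUB–VLY–ELM–JCT: 8+5+13+7+9 = 42
The minimum is $38 via BRV–NOR–HUB–JCT.

$38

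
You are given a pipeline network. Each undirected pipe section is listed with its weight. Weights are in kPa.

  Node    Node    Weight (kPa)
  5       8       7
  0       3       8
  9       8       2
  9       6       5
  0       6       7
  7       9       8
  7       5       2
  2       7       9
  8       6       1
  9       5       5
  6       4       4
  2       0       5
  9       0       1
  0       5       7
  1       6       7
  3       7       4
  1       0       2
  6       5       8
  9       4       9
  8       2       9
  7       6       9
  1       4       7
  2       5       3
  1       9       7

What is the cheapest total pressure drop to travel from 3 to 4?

Settle nodes by increasing distance from 3:
3: 0
7: 4  (via 3)
5: 6  (via 7)
0: 8  (via 3)
2: 9  (via 5)
9: 9  (via 0)
1: 10  (via 0)
8: 11  (via 9)
6: 12  (via 8)
4: 16  (via 6)
Shortest route: 3 → 0 → 9 → 8 → 6 → 4 = 16 kPa.

16 kPa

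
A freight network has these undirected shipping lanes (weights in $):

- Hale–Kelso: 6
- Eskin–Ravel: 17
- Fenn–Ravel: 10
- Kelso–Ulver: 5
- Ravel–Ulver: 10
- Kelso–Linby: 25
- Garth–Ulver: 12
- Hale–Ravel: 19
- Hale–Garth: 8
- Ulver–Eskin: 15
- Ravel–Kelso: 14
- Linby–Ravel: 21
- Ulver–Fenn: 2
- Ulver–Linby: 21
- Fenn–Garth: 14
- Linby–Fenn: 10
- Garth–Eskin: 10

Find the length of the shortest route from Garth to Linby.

Shortest distances from Garth:
Garth: 0
Hale: 8  (via Garth)
Eskin: 10  (via Garth)
Ulver: 12  (via Garth)
Fenn: 14  (via Garth)
Kelso: 14  (via Hale)
Ravel: 22  (via Ulver)
Linby: 24  (via Fenn)
Shortest route: Garth → Fenn → Linby = $24.

$24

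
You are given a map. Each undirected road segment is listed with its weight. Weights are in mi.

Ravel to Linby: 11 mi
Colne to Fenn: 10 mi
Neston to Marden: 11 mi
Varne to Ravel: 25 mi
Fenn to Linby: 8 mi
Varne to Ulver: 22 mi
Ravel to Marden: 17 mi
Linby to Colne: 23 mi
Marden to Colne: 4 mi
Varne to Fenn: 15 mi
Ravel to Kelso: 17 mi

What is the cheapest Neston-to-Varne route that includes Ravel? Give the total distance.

53 mi

Shortest Neston→Ravel: Neston–Marden–Ravel = 28
Best Ravel to Varne: Ravel–Varne costing 25
Total via Ravel: 28 + 25 = 53 mi.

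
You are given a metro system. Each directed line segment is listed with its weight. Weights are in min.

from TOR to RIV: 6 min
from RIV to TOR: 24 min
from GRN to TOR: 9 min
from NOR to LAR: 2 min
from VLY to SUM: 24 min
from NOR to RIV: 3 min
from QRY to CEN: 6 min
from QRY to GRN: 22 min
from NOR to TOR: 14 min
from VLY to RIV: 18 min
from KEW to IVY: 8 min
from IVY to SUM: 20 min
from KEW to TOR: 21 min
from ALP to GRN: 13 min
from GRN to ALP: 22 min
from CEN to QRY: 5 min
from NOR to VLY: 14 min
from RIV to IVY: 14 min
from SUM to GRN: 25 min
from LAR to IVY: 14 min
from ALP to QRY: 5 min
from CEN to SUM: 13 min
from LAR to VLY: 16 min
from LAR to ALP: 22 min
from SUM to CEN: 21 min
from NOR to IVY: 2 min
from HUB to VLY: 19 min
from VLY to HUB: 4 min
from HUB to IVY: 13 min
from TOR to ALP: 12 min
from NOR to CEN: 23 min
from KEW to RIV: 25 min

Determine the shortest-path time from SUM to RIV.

40 min

Candidate routes:
SUM → CEN → QRY → GRN → TOR → RIV: 21+5+22+9+6 = 63
SUM → GRN → TOR → RIV: 25+9+6 = 40
Cheapest is SUM → GRN → TOR → RIV at 40 min.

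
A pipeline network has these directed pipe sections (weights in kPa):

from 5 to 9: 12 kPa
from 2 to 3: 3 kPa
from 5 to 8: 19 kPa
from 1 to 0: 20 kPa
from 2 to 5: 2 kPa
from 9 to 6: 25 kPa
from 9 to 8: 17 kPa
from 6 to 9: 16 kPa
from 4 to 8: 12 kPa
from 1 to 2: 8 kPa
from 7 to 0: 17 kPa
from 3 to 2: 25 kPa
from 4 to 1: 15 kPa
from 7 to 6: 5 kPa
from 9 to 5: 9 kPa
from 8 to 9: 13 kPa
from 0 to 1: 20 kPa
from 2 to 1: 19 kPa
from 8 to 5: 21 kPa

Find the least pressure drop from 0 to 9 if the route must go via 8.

Shortest 0→8: 0 → 1 → 2 → 5 → 8 = 49
Shortest 8→9: 8 → 9 = 13
Total via 8: 49 + 13 = 62 kPa.

62 kPa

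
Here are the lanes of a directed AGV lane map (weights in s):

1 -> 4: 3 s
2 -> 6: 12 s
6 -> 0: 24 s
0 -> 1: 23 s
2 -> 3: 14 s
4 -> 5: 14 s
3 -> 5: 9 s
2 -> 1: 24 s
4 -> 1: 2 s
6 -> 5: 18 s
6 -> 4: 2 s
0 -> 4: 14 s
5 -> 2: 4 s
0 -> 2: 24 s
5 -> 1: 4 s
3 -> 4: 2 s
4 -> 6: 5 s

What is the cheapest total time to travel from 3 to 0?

Candidate routes:
3 → 5 → 2 → 6 → 0: 9+4+12+24 = 49
3 → 4 → 6 → 0: 2+5+24 = 31
3 → 5 → 1 → 4 → 6 → 0: 9+4+3+5+24 = 45
Cheapest is 3 → 4 → 6 → 0 at 31 s.

31 s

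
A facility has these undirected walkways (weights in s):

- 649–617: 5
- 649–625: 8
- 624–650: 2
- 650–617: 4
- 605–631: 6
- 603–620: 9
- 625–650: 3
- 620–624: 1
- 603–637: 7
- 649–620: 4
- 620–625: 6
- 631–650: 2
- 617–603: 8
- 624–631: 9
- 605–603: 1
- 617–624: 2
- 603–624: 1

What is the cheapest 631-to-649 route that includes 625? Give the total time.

Shortest 631→625: 631–650–625 = 5
Best 625 to 649: 625–649 costing 8
Total via 625: 5 + 8 = 13 s.

13 s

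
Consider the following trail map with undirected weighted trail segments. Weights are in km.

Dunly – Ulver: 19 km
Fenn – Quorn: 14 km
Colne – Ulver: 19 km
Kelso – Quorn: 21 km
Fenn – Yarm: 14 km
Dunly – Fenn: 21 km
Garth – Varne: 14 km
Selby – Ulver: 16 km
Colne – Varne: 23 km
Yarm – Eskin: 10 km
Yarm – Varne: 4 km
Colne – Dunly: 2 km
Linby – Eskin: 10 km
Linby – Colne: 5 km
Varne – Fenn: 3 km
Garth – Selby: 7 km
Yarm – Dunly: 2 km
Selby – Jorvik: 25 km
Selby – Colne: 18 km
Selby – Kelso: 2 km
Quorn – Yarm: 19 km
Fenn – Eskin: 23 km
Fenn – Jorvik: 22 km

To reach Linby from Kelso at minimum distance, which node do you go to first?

Selby

Enumerating some paths:
Kelso - Selby - Colne - Linby: 2+18+5 = 25
Kelso - Selby - Garth - Varne - Yarm - Dunly - Colne - Linby: 2+7+14+4+2+2+5 = 36
Cheapest is Kelso - Selby - Colne - Linby at 25 km.
So from Kelso the first move is to Selby.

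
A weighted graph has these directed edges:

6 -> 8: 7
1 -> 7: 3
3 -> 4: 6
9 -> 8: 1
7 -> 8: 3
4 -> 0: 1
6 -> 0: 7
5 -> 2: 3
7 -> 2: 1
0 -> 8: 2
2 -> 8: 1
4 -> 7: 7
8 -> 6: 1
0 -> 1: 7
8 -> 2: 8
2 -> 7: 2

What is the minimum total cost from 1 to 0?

13

Running Dijkstra from 1:
1: 0
7: 3  (via 1)
2: 4  (via 7)
8: 5  (via 2)
6: 6  (via 8)
0: 13  (via 6)
Shortest route: 1 → 7 → 2 → 8 → 6 → 0 = 13.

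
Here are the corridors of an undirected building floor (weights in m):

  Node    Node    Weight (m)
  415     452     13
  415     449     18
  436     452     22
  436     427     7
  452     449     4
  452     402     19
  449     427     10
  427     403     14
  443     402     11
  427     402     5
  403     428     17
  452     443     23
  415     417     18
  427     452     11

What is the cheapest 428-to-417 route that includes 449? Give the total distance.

Best 428 to 449: 428–403–427–449 costing 41
Best 449 to 417: 449–452–415–417 costing 35
Total via 449: 41 + 35 = 76 m.

76 m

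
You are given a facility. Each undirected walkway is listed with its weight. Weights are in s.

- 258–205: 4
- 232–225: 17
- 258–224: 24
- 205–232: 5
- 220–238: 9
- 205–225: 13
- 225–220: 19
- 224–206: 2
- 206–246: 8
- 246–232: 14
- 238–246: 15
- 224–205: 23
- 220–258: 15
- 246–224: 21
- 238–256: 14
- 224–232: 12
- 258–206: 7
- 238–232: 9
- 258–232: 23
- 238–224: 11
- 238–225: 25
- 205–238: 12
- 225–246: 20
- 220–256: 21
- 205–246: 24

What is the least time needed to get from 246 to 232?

Compare a few routes:
246 → 238 → 232: 15+9 = 24
246 → 206 → 224 → 232: 8+2+12 = 22
246 → 232: 14 = 14
246 → 206 → 258 → 205 → 232: 8+7+4+5 = 24
Cheapest is 246 → 232 at 14 s.

14 s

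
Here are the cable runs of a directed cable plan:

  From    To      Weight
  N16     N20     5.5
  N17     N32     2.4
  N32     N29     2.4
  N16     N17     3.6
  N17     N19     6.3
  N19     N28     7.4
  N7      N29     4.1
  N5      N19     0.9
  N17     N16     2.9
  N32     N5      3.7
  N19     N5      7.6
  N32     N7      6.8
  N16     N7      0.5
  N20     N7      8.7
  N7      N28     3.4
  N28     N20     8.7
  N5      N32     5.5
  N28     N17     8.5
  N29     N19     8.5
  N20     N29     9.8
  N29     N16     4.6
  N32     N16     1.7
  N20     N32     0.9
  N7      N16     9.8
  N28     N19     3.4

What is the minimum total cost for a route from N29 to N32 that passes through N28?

Best N29 to N28: N29 → N16 → N7 → N28 costing 8.5
Shortest N28→N32: N28 → N20 → N32 = 9.6
Total via N28: 8.5 + 9.6 = 18.1.

18.1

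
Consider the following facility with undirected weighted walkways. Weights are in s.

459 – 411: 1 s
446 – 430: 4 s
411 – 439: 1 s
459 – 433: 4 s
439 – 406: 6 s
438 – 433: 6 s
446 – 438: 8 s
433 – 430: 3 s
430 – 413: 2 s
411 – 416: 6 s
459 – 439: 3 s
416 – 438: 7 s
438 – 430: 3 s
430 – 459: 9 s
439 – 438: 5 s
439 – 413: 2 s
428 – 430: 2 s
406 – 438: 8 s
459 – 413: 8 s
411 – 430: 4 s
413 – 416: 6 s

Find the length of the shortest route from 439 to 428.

6 s

Settle nodes by increasing distance from 439:
439: 0
411: 1  (via 439)
459: 2  (via 411)
413: 2  (via 439)
430: 4  (via 413)
438: 5  (via 439)
433: 6  (via 459)
428: 6  (via 430)
Shortest route: 439 → 413 → 430 → 428 = 6 s.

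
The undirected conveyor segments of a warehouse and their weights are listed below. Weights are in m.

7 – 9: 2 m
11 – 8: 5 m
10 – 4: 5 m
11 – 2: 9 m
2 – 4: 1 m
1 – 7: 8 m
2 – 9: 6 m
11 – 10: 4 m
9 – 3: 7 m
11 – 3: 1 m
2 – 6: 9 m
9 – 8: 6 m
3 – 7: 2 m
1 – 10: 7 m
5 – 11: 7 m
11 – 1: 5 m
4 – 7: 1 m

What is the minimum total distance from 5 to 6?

Settle nodes by increasing distance from 5:
5: 0
11: 7  (via 5)
3: 8  (via 11)
7: 10  (via 3)
4: 11  (via 7)
10: 11  (via 11)
1: 12  (via 11)
2: 12  (via 4)
8: 12  (via 11)
9: 12  (via 7)
6: 21  (via 2)
Shortest route: 5 → 11 → 3 → 7 → 4 → 2 → 6 = 21 m.

21 m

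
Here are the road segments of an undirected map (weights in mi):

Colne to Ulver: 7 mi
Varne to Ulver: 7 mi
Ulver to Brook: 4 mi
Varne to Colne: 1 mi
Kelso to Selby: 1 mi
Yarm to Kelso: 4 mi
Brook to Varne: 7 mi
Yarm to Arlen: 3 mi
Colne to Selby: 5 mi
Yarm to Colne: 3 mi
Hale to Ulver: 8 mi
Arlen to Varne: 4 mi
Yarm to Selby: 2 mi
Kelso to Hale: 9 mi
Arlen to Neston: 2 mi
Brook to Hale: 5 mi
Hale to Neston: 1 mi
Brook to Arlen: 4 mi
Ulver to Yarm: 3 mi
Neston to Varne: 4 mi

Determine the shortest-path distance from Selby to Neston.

7 mi

Compare a few routes:
Selby - Yarm - Arlen - Neston: 2+3+2 = 7
Selby - Yarm - Colne - Varne - Neston: 2+3+1+4 = 10
The minimum is 7 mi via Selby - Yarm - Arlen - Neston.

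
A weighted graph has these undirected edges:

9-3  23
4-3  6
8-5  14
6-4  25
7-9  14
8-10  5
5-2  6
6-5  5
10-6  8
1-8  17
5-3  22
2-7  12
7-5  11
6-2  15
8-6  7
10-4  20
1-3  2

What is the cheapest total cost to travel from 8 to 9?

37

Running Dijkstra from 8:
8: 0
10: 5  (via 8)
6: 7  (via 8)
5: 12  (via 6)
1: 17  (via 8)
2: 18  (via 5)
3: 19  (via 1)
7: 23  (via 5)
4: 25  (via 10)
9: 37  (via 7)
Shortest route: 8 → 6 → 5 → 7 → 9 = 37.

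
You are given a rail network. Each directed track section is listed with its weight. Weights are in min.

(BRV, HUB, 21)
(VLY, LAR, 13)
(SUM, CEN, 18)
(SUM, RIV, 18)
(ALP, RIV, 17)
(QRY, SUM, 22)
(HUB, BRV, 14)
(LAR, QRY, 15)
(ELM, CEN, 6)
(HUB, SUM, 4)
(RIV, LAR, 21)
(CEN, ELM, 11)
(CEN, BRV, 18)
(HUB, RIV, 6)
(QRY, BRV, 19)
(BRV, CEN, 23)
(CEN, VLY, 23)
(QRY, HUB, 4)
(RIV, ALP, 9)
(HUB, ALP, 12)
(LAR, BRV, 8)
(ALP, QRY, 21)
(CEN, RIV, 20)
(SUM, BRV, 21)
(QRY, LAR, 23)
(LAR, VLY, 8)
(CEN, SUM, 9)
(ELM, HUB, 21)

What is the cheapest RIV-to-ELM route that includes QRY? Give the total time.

Best RIV to QRY: RIV–ALP–QRY costing 30
Best QRY to ELM: QRY–HUB–SUM–CEN–ELM costing 37
Total via QRY: 30 + 37 = 67 min.

67 min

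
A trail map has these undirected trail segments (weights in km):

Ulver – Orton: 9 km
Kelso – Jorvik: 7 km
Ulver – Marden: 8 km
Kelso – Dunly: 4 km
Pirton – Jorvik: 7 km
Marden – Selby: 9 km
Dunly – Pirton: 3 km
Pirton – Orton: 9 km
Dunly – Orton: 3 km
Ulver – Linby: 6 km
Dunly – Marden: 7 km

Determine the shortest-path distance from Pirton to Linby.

21 km

Candidate routes:
Pirton - Dunly - Marden - Ulver - Linby: 3+7+8+6 = 24
Pirton - Orton - Dunly - Marden - Ulver - Linby: 9+3+7+8+6 = 33
Pirton - Orton - Ulver - Linby: 9+9+6 = 24
Pirton - Dunly - Orton - Ulver - Linby: 3+3+9+6 = 21
Cheapest is Pirton - Dunly - Orton - Ulver - Linby at 21 km.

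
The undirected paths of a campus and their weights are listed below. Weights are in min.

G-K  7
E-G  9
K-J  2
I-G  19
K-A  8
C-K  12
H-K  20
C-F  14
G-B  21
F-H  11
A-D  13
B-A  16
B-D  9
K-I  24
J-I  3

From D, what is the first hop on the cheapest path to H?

A

Compare a few routes:
D - A - K - H: 13+8+20 = 41
D - B - A - K - H: 9+16+8+20 = 53
Cheapest is D - A - K - H at 41 min.
So from D the first move is to A.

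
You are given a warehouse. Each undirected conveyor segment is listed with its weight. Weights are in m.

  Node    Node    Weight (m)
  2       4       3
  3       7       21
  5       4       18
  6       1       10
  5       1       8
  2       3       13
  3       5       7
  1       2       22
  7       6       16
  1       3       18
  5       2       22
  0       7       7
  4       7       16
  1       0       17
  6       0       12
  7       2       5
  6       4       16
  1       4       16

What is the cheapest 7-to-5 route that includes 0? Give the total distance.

32 m

Shortest 7→0: 7 → 0 = 7
Shortest 0→5: 0 → 1 → 5 = 25
Total via 0: 7 + 25 = 32 m.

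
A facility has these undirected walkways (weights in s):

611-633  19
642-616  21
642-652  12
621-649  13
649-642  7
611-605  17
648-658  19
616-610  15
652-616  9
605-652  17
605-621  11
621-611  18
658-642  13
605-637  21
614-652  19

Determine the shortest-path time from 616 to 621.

37 s

Settle nodes by increasing distance from 616:
616: 0
652: 9  (via 616)
610: 15  (via 616)
642: 21  (via 616)
605: 26  (via 652)
649: 28  (via 642)
614: 28  (via 652)
658: 34  (via 642)
621: 37  (via 605)
Shortest route: 616–652–605–621 = 37 s.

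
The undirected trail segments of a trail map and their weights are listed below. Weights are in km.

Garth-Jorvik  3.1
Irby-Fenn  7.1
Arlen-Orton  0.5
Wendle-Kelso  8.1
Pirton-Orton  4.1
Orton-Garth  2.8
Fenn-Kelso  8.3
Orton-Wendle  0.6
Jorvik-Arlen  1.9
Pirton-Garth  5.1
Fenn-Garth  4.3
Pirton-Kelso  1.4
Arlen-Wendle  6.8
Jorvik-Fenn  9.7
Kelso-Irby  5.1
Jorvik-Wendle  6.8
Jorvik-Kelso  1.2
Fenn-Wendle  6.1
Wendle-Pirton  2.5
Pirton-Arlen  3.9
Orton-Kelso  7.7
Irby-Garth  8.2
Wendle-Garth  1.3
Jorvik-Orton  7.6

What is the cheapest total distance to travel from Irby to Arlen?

Shortest distances from Irby:
Irby: 0
Kelso: 5.1  (via Irby)
Jorvik: 6.3  (via Kelso)
Pirton: 6.5  (via Kelso)
Fenn: 7.1  (via Irby)
Arlen: 8.2  (via Jorvik)
Shortest route: Irby–Kelso–Jorvik–Arlen = 8.2 km.

8.2 km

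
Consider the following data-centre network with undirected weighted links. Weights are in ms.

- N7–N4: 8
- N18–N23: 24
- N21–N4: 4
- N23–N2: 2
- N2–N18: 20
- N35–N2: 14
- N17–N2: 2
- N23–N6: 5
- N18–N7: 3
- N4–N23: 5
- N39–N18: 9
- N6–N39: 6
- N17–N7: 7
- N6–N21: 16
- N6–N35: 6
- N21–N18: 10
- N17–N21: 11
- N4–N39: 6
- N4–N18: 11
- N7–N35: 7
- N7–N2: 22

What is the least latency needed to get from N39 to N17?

15 ms

Shortest distances from N39:
N39: 0
N4: 6  (via N39)
N6: 6  (via N39)
N18: 9  (via N39)
N21: 10  (via N4)
N23: 11  (via N4)
N7: 12  (via N18)
N35: 12  (via N6)
N2: 13  (via N23)
N17: 15  (via N2)
Shortest route: N39–N4–N23–N2–N17 = 15 ms.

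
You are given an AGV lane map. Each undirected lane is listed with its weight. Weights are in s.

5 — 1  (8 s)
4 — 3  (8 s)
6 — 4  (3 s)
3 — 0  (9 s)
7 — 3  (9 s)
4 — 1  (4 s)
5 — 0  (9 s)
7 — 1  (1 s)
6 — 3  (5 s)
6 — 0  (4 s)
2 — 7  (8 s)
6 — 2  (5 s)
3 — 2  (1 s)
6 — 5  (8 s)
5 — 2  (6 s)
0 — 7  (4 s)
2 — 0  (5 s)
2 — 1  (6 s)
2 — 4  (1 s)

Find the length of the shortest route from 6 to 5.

8 s

Settle nodes by increasing distance from 6:
6: 0
4: 3  (via 6)
0: 4  (via 6)
2: 4  (via 4)
3: 5  (via 6)
1: 7  (via 4)
5: 8  (via 6)
Shortest route: 6–5 = 8 s.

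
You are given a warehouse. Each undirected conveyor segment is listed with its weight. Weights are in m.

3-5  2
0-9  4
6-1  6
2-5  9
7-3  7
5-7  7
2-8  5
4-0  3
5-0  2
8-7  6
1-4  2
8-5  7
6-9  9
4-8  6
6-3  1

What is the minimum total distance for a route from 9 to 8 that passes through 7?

19 m

Shortest 9→7: 9 → 0 → 5 → 7 = 13
Shortest 7→8: 7 → 8 = 6
Total via 7: 13 + 6 = 19 m.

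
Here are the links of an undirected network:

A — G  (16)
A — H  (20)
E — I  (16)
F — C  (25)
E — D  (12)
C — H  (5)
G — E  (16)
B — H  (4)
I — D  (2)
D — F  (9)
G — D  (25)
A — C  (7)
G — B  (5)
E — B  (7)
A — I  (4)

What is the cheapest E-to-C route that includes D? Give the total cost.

25

Shortest E→D: E–D = 12
Shortest D→C: D–I–A–C = 13
Total via D: 12 + 13 = 25.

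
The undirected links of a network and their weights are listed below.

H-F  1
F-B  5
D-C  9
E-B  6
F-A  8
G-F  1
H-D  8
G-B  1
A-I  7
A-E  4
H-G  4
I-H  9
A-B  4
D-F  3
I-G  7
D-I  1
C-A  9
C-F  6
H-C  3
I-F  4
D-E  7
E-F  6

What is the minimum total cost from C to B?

6

Compare a few routes:
C → H → F → G → B: 3+1+1+1 = 6
C → F → G → B: 6+1+1 = 8
C → H → G → B: 3+4+1 = 8
C → H → F → B: 3+1+5 = 9
Cheapest is C → H → F → G → B at 6.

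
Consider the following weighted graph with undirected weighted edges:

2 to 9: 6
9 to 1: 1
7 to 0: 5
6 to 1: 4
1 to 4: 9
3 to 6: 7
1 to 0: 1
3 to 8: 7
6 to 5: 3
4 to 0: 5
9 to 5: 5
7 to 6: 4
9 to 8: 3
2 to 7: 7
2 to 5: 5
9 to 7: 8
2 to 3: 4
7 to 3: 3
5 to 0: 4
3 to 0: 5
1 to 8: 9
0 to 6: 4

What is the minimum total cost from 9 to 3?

7

Candidate routes:
9 - 1 - 0 - 3: 1+1+5 = 7
9 - 2 - 3: 6+4 = 10
Cheapest is 9 - 1 - 0 - 3 at 7.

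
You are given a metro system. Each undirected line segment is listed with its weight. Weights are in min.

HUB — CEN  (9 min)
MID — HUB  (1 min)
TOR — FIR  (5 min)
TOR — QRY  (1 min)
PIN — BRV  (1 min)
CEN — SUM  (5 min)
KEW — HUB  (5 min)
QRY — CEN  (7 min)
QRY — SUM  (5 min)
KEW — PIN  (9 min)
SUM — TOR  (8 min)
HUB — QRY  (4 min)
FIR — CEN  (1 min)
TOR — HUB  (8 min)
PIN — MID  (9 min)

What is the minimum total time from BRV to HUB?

11 min

Candidate routes:
BRV - PIN - KEW - HUB: 1+9+5 = 15
BRV - PIN - MID - HUB: 1+9+1 = 11
The minimum is 11 min via BRV - PIN - MID - HUB.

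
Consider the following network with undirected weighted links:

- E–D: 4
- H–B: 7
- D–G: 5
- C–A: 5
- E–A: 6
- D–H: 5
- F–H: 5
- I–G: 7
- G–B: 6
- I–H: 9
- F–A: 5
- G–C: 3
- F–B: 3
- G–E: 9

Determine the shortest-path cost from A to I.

Compare a few routes:
A–F–H–I: 5+5+9 = 19
A–F–B–G–I: 5+3+6+7 = 21
A–C–G–I: 5+3+7 = 15
The minimum is 15 via A–C–G–I.

15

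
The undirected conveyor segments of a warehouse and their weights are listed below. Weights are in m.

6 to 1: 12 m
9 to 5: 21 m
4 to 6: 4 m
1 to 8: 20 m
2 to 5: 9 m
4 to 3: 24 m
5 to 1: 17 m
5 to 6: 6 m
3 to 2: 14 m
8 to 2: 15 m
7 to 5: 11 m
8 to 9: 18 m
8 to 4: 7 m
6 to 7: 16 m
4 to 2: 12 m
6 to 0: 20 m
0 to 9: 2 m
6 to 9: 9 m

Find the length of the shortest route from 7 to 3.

Settle nodes by increasing distance from 7:
7: 0
5: 11  (via 7)
6: 16  (via 7)
2: 20  (via 5)
4: 20  (via 6)
9: 25  (via 6)
0: 27  (via 9)
8: 27  (via 4)
1: 28  (via 5)
3: 34  (via 2)
Shortest route: 7–5–2–3 = 34 m.

34 m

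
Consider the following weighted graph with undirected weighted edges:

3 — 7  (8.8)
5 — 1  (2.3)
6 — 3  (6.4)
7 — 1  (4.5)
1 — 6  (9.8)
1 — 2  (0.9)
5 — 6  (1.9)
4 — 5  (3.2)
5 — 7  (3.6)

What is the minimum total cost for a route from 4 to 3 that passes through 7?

Shortest 4→7: 4 → 5 → 7 = 6.8
Shortest 7→3: 7 → 3 = 8.8
Total via 7: 6.8 + 8.8 = 15.6.

15.6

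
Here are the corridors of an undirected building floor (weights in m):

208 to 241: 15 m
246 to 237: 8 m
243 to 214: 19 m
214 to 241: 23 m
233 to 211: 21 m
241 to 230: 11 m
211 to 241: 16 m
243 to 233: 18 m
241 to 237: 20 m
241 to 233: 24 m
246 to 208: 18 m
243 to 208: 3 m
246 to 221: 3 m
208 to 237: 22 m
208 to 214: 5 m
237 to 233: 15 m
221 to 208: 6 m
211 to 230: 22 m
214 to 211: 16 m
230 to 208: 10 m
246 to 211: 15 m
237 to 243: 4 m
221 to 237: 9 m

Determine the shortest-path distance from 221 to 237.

Settle nodes by increasing distance from 221:
221: 0
246: 3  (via 221)
208: 6  (via 221)
243: 9  (via 208)
237: 9  (via 221)
Shortest route: 221–237 = 9 m.

9 m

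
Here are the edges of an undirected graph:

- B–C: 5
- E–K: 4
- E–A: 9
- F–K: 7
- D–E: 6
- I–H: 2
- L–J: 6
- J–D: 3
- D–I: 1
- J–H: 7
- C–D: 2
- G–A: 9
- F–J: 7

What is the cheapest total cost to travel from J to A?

Candidate routes:
J - H - I - D - E - A: 7+2+1+6+9 = 25
J - D - E - A: 3+6+9 = 18
J - F - K - E - A: 7+7+4+9 = 27
The minimum is 18 via J - D - E - A.

18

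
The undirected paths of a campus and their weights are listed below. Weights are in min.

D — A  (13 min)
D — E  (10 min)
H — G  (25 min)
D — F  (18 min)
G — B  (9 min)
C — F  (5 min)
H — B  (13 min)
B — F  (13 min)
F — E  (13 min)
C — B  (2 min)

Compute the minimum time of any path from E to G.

29 min

Compare a few routes:
E → F → B → G: 13+13+9 = 35
E → F → C → B → G: 13+5+2+9 = 29
The minimum is 29 min via E → F → C → B → G.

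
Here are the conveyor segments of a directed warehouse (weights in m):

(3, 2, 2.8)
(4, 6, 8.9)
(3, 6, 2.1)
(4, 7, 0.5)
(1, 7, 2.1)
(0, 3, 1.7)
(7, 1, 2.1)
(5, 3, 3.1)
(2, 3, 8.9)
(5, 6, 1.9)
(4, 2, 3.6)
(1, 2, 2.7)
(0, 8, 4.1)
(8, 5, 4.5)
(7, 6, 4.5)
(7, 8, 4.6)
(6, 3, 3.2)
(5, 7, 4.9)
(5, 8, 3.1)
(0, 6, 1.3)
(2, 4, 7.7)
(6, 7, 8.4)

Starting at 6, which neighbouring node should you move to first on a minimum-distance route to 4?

Compare a few routes:
6 - 7 - 1 - 2 - 4: 8.4+2.1+2.7+7.7 = 20.9
6 - 3 - 2 - 4: 3.2+2.8+7.7 = 13.7
Cheapest is 6 - 3 - 2 - 4 at 13.7 m.
So from 6 the first move is to 3.

3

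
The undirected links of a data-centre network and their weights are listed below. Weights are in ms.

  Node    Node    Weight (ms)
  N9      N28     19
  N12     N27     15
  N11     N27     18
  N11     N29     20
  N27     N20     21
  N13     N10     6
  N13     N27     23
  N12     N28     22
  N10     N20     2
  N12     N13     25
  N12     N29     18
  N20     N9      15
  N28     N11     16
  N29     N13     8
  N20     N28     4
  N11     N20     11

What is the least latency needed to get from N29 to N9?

Running Dijkstra from N29:
N29: 0
N13: 8  (via N29)
N10: 14  (via N13)
N20: 16  (via N10)
N12: 18  (via N29)
N28: 20  (via N20)
N11: 20  (via N29)
N9: 31  (via N20)
Shortest route: N29 → N13 → N10 → N20 → N9 = 31 ms.

31 ms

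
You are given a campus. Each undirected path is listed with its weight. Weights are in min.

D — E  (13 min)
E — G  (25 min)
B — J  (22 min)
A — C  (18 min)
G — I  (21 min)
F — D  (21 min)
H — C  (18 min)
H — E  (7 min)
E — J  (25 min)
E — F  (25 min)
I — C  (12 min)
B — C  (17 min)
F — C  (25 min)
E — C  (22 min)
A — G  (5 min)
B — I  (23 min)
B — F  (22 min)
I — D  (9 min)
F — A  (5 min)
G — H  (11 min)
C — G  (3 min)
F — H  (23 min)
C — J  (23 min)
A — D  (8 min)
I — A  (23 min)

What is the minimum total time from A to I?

Shortest distances from A:
A: 0
F: 5  (via A)
G: 5  (via A)
C: 8  (via G)
D: 8  (via A)
H: 16  (via G)
I: 17  (via D)
Shortest route: A → D → I = 17 min.

17 min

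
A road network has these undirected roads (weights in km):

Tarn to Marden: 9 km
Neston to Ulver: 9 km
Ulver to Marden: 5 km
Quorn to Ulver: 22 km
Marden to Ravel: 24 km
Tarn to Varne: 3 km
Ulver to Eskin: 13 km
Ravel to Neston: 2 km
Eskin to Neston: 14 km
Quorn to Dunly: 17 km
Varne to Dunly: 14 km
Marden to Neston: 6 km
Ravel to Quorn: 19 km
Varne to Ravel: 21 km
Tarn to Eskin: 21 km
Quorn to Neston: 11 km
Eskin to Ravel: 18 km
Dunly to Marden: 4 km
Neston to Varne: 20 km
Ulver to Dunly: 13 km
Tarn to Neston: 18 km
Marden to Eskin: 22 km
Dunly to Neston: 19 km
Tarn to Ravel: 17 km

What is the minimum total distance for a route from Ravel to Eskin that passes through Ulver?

Shortest Ravel→Ulver: Ravel → Neston → Ulver = 11
Shortest Ulver→Eskin: Ulver → Eskin = 13
Total via Ulver: 11 + 13 = 24 km.

24 km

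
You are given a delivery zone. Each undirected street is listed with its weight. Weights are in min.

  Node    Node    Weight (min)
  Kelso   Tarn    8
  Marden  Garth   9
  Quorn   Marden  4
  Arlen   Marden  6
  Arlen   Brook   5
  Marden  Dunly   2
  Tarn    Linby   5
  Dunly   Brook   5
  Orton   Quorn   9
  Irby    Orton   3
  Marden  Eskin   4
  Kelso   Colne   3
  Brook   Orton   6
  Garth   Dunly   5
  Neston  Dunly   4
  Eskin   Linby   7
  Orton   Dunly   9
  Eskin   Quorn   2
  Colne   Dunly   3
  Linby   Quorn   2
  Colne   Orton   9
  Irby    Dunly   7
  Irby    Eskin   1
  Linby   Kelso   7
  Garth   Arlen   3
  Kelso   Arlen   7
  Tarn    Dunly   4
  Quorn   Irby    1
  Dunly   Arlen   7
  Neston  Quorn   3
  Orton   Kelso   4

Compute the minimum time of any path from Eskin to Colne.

9 min

Settle nodes by increasing distance from Eskin:
Eskin: 0
Irby: 1  (via Eskin)
Quorn: 2  (via Eskin)
Linby: 4  (via Quorn)
Marden: 4  (via Eskin)
Orton: 4  (via Irby)
Neston: 5  (via Quorn)
Dunly: 6  (via Marden)
Kelso: 8  (via Orton)
Colne: 9  (via Dunly)
Shortest route: Eskin–Marden–Dunly–Colne = 9 min.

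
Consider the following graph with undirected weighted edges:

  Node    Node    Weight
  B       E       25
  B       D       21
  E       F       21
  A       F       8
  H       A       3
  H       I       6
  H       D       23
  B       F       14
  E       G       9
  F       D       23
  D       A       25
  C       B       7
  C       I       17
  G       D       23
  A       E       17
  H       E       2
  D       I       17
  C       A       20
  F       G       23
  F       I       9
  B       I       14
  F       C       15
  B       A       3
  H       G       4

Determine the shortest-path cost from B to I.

Running Dijkstra from B:
B: 0
A: 3  (via B)
H: 6  (via A)
C: 7  (via B)
E: 8  (via H)
G: 10  (via H)
F: 11  (via A)
I: 12  (via H)
Shortest route: B–A–H–I = 12.

12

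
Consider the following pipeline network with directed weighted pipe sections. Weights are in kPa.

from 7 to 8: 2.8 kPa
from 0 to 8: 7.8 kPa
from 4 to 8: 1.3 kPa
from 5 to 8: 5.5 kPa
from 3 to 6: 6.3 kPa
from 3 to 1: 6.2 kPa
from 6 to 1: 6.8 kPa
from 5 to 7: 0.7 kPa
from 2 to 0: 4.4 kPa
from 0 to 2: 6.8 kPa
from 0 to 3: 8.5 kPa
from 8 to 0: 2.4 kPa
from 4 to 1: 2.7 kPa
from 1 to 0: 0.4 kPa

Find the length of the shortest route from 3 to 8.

Settle nodes by increasing distance from 3:
3: 0
1: 6.2  (via 3)
6: 6.3  (via 3)
0: 6.6  (via 1)
2: 13.4  (via 0)
8: 14.4  (via 0)
Shortest route: 3–1–0–8 = 14.4 kPa.

14.4 kPa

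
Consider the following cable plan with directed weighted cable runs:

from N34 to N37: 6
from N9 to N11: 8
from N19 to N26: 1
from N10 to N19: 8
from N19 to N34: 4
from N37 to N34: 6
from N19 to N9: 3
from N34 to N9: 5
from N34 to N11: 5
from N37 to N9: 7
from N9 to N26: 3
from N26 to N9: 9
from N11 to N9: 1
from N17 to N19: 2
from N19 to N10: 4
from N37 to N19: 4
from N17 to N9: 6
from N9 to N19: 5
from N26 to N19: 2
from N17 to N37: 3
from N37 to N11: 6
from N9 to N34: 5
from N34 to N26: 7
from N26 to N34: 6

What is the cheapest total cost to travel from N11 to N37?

12

Running Dijkstra from N11:
N11: 0
N9: 1  (via N11)
N26: 4  (via N9)
N19: 6  (via N9)
N34: 6  (via N9)
N10: 10  (via N19)
N37: 12  (via N34)
Shortest route: N11–N9–N34–N37 = 12.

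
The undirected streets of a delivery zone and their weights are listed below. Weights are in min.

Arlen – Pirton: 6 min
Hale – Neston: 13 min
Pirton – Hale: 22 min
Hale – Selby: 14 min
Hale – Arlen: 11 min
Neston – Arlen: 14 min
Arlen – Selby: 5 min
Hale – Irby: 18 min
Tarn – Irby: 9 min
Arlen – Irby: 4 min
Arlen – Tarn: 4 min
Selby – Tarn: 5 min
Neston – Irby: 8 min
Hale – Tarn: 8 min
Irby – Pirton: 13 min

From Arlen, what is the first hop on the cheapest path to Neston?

Compare a few routes:
Arlen–Irby–Neston: 4+8 = 12
Arlen–Neston: 14 = 14
Arlen–Tarn–Irby–Neston: 4+9+8 = 21
The minimum is 12 min via Arlen–Irby–Neston.
So from Arlen the first move is to Irby.

Irby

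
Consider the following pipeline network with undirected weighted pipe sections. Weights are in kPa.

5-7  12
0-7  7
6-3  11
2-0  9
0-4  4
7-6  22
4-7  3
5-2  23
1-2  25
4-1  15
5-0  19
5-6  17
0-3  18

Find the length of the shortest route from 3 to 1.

37 kPa

Settle nodes by increasing distance from 3:
3: 0
6: 11  (via 3)
0: 18  (via 3)
4: 22  (via 0)
7: 25  (via 0)
2: 27  (via 0)
5: 28  (via 6)
1: 37  (via 4)
Shortest route: 3–0–4–1 = 37 kPa.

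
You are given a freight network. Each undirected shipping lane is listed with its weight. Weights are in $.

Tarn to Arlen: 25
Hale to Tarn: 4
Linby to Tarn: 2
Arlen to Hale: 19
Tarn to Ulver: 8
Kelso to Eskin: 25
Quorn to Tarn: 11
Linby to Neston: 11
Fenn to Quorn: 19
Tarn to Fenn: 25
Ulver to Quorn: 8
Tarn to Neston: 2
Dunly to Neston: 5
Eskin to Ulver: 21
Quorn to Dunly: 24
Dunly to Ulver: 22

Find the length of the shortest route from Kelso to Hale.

$58

Candidate routes:
Kelso–Eskin–Ulver–Dunly–Neston–Tarn–Hale: 25+21+22+5+2+4 = 79
Kelso–Eskin–Ulver–Quorn–Dunly–Neston–Tarn–Hale: 25+21+8+24+5+2+4 = 89
Kelso–Eskin–Ulver–Tarn–Hale: 25+21+8+4 = 58
Kelso–Eskin–Ulver–Quorn–Tarn–Hale: 25+21+8+11+4 = 69
The minimum is $58 via Kelso–Eskin–Ulver–Tarn–Hale.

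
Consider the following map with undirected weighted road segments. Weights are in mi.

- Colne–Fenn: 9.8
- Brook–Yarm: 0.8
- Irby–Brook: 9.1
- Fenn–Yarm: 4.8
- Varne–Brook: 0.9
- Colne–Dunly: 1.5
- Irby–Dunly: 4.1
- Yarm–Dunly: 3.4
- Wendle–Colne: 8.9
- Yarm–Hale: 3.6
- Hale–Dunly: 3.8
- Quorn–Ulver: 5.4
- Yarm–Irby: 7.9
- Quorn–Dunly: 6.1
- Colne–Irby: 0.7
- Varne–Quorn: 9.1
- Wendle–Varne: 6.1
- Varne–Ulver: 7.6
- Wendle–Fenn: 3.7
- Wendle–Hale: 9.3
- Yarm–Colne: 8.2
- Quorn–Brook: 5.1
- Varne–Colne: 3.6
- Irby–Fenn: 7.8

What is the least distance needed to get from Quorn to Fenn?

Enumerating some paths:
Quorn - Varne - Brook - Yarm - Fenn: 9.1+0.9+0.8+4.8 = 15.6
Quorn - Brook - Yarm - Fenn: 5.1+0.8+4.8 = 10.7
Quorn - Brook - Varne - Wendle - Fenn: 5.1+0.9+6.1+3.7 = 15.8
Quorn - Dunly - Yarm - Fenn: 6.1+3.4+4.8 = 14.3
Cheapest is Quorn - Brook - Yarm - Fenn at 10.7 mi.

10.7 mi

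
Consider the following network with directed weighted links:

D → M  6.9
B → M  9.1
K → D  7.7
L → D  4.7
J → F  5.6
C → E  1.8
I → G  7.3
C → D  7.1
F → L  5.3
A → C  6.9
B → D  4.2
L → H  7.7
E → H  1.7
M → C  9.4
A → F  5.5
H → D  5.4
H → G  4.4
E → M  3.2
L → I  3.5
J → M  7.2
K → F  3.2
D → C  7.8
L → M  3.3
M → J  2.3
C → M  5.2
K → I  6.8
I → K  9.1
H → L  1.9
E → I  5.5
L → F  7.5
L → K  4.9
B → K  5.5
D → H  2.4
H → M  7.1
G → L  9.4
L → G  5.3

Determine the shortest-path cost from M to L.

13.2

Settle nodes by increasing distance from M:
M: 0
J: 2.3  (via M)
F: 7.9  (via J)
C: 9.4  (via M)
E: 11.2  (via C)
H: 12.9  (via E)
L: 13.2  (via F)
Shortest route: M → J → F → L = 13.2.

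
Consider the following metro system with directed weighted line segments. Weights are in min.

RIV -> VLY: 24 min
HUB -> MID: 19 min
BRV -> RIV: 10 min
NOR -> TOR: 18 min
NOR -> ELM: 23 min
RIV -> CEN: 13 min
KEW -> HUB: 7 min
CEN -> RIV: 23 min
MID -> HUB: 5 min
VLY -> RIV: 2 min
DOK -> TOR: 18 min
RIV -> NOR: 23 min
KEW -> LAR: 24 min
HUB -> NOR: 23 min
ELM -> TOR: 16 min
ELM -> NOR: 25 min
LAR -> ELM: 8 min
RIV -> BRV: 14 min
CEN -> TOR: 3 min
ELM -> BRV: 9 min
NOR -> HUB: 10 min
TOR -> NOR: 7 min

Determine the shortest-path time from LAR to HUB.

41 min

Enumerating some paths:
LAR - ELM - NOR - HUB: 8+25+10 = 43
LAR - ELM - TOR - NOR - HUB: 8+16+7+10 = 41
LAR - ELM - BRV - RIV - CEN - TOR - NOR - HUB: 8+9+10+13+3+7+10 = 60
The minimum is 41 min via LAR - ELM - TOR - NOR - HUB.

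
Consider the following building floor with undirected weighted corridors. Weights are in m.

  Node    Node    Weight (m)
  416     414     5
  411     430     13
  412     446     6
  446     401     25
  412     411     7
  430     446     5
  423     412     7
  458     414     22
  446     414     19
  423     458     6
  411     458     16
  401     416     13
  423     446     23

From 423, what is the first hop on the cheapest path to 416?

Candidate routes:
423 - 446 - 414 - 416: 23+19+5 = 47
423 - 412 - 446 - 401 - 416: 7+6+25+13 = 51
423 - 458 - 414 - 416: 6+22+5 = 33
423 - 412 - 446 - 414 - 416: 7+6+19+5 = 37
The minimum is 33 m via 423 - 458 - 414 - 416.
So from 423 the first move is to 458.

458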